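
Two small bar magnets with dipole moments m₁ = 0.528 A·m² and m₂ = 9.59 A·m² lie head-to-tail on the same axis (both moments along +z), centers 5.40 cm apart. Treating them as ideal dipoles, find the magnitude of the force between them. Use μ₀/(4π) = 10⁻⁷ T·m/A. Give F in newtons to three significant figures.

F ≈ 0.357 N

On-axis B of dipole 1: B = (μ₀/4π)·2m₁/r³. Force on dipole 2: F = m₂·dB/dr.
dB/dr = −(μ₀/4π)·6m₁/r⁴, so |F| = (μ₀/4π)·6m₁m₂/r⁴.
F = 6(10⁻⁷)(0.528)(9.59)/(0.0540)⁴ = 0.3573 N.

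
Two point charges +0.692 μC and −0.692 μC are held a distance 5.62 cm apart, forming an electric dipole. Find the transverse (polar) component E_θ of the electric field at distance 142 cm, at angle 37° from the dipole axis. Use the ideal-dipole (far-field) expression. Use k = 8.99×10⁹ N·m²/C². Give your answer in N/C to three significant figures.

E_θ ≈ 73.5 N/C

Dipole moment p = qd = (6.92×10⁻⁷ C)(0.0562 m) = 3.889×10⁻⁸ C·m.
For a dipole, E_θ = (kp sinθ)/r³.
kp/r³ = (8.99×10⁹)(3.889×10⁻⁸)/(1.42)³ = 122.1 N/C.
E_θ = 122.1·sin37° = 73.48 N/C.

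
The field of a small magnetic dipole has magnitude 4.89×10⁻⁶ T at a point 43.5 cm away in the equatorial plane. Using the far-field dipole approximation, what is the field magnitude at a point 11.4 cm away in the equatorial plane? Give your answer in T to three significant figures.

Dipole fields scale as 1/r³ in the far field; the geometry is the same at both points.
B₂ = B₁ · (r₁/r₂)³ = 4.89×10⁻⁶ · (43.5/11.4)³.
(r₁/r₂)³ = (3.816)³ = 55.56.
B₂ ≈ 2.717×10⁻⁴ T.

B ≈ 2.72×10⁻⁴ T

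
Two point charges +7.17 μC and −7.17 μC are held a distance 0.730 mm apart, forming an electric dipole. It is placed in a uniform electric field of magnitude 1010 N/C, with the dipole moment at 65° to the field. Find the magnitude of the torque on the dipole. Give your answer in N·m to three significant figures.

Dipole moment p = qd = (7.17×10⁻⁶ C)(7.30×10⁻⁴ m) = 5.234×10⁻⁹ C·m.
Torque on an electric dipole: τ = pE sinθ.
τ = (5.234×10⁻⁹)(1010)·sin65° = 4.791×10⁻⁶ N·m.

τ ≈ 4.79×10⁻⁶ N·m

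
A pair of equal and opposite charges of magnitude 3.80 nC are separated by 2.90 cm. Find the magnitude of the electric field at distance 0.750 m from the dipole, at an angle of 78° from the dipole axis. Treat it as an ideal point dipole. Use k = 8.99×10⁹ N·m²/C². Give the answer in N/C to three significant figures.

E ≈ 2.50 N/C

Dipole moment p = qd = (3.80×10⁻⁹ C)(0.0290 m) = 1.102×10⁻¹⁰ C·m.
At angle θ the dipole field magnitude is E = (kp/r³)·√(1 + 3cos²θ).
kp/r³ = (8.99×10⁹)(1.102×10⁻¹⁰) / (0.750)³ = 2.348 N/C.
√(1 + 3cos²78°) = √(1 + 3·0.0432) = √1.1297 ≈ 1.0629.
E ≈ 2.348 × 1.063 = 2.496 N/C.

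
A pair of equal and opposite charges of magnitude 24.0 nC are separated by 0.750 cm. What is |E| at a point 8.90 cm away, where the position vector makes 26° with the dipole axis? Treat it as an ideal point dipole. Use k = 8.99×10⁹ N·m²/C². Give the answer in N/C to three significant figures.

E ≈ 4250 N/C

Dipole moment p = qd = (2.40×10⁻⁸ C)(0.00750 m) = 1.80×10⁻¹⁰ C·m.
At angle θ the dipole field magnitude is E = (kp/r³)·√(1 + 3cos²θ).
kp/r³ = (8.99×10⁹)(1.80×10⁻¹⁰) / (0.0890)³ = 2295 N/C.
√(1 + 3cos²26°) = √(1 + 3·0.8078) = √3.4235 ≈ 1.8503.
E ≈ 2295 × 1.850 = 4247 N/C.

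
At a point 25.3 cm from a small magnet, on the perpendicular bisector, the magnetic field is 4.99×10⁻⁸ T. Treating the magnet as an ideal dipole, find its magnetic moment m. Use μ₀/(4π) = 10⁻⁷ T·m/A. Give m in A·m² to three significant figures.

m ≈ 0.00808 A·m²

In the equatorial plane B = (μ₀/4π)·m/r³, so m = Br³·4π/(μ₀).
m = (4.99×10⁻⁸)·(0.253)³ / (10⁻⁷) = 0.008081 A·m².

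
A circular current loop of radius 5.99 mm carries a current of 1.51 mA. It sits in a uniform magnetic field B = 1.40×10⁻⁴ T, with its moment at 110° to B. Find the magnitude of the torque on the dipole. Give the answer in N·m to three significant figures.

τ ≈ 2.24×10⁻¹¹ N·m

Magnetic moment m = IA = Iπa² = (0.00151)·π·(0.00599)² = 1.702×10⁻⁷ A·m².
Torque on a magnetic dipole: τ = mB sinθ.
τ = (1.702×10⁻⁷)(1.40×10⁻⁴)·sin110° = 2.239×10⁻¹¹ N·m.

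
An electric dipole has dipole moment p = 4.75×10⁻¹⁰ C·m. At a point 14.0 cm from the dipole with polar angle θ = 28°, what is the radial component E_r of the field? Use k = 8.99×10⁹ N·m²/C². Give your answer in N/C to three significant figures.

For a dipole, E_r = (2kp cosθ)/r³.
kp/r³ = (8.99×10⁹)(4.75×10⁻¹⁰)/(0.140)³ = 1556 N/C.
E_r = 2·1556·cos28° = 2748 N/C.

E_r ≈ 2750 N/C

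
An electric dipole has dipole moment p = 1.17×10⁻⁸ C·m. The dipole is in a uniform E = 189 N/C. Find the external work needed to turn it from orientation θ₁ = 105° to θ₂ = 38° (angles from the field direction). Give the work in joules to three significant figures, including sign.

W_ext = ΔU = U(θ₂) − U(θ₁) = −pE cosθ₂ − (−pE cosθ₁) = pE(cosθ₁ − cosθ₂).
W = (1.17×10⁻⁸)(189)·(cos105° − cos38°) = (2.211×10⁻⁶)·(-1.0468) = -2.315×10⁻⁶ J.

W ≈ -2.31×10⁻⁶ J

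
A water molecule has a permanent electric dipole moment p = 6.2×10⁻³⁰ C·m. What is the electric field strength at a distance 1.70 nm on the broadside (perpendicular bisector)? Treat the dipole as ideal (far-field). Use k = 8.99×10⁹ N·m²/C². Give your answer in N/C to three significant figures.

On the perpendicular bisector E = kp/r³ (half the axial value at the same distance).
E = (8.99×10⁹)(6.20×10⁻³⁰) / (1.70×10⁻⁹)³ = 1.135×10⁷ N/C.

E ≈ 1.13×10⁷ N/C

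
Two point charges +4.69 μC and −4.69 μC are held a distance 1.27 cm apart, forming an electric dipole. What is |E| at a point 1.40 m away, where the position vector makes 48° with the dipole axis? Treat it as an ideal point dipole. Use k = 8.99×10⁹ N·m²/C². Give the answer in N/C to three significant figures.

E ≈ 299 N/C

Dipole moment p = qd = (4.69×10⁻⁶ C)(0.0127 m) = 5.956×10⁻⁸ C·m.
At angle θ the dipole field magnitude is E = (kp/r³)·√(1 + 3cos²θ).
kp/r³ = (8.99×10⁹)(5.956×10⁻⁸) / (1.40)³ = 195.1 N/C.
√(1 + 3cos²48°) = √(1 + 3·0.4477) = √2.3432 ≈ 1.5308.
E ≈ 195.1 × 1.531 = 298.7 N/C.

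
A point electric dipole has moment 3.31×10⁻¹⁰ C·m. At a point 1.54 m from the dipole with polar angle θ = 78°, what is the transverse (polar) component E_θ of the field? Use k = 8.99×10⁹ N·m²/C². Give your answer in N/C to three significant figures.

For a dipole, E_θ = (kp sinθ)/r³.
kp/r³ = (8.99×10⁹)(3.31×10⁻¹⁰)/(1.54)³ = 0.8148 N/C.
E_θ = 0.8148·sin78° = 0.7969 N/C.

E_θ ≈ 0.797 N/C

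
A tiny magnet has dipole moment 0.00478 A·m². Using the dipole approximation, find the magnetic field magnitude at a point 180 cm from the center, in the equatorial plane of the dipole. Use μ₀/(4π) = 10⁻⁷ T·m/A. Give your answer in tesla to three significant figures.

In the equatorial plane B = (μ₀/4π)·m/r³ (half the axial value).
B = (10⁻⁷)·(0.00478) / (1.80)³ = 8.196×10⁻¹¹ T.

B ≈ 8.20×10⁻¹¹ T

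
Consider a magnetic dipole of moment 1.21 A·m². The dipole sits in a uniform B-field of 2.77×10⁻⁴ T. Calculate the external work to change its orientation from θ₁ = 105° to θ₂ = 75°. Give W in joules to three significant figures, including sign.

W ≈ -1.73×10⁻⁴ J

W_ext = ΔU = −mB cosθ₂ + mB cosθ₁ = mB(cosθ₁ − cosθ₂).
W = (1.21)(2.77×10⁻⁴)·(cos105° − cos75°) = (3.352×10⁻⁴)·(-0.5176) = -1.735×10⁻⁴ J.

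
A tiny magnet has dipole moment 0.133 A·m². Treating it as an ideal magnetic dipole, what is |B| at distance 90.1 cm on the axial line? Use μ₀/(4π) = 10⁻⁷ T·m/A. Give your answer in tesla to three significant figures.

On axis B = (μ₀/4π)·2m/r³.
B = 2·(10⁻⁷)·(0.133) / (0.901)³ = 3.637×10⁻⁸ T.

B ≈ 3.64×10⁻⁸ T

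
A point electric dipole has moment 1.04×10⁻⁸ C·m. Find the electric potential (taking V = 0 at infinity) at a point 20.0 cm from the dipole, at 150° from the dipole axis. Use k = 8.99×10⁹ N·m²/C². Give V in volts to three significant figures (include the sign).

V ≈ -2020 V

The dipole potential is V = kp cosθ / r².
V = (8.99×10⁹)(1.04×10⁻⁸)·cos150° / (0.200)² = -2024 V.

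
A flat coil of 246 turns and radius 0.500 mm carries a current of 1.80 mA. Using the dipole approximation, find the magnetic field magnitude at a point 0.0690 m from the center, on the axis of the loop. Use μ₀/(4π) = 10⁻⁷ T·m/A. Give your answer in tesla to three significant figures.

m = NIA = NIπa² = 246·(0.00180)·π·(5.00×10⁻⁴)² = 3.478×10⁻⁷ A·m².
On axis B = (μ₀/4π)·2m/r³.
B = 2·(10⁻⁷)·(3.478×10⁻⁷) / (0.0690)³ = 2.117×10⁻¹⁰ T.

B ≈ 2.12×10⁻¹⁰ T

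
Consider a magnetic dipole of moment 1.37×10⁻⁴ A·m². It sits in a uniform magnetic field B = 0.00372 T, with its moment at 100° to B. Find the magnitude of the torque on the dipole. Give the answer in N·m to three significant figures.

τ ≈ 5.02×10⁻⁷ N·m

Torque on a magnetic dipole: τ = mB sinθ.
τ = (1.37×10⁻⁴)(0.00372)·sin100° = 5.019×10⁻⁷ N·m.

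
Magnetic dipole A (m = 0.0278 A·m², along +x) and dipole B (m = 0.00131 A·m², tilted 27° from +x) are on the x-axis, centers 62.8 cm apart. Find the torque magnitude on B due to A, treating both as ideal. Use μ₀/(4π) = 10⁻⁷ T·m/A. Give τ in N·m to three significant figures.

τ ≈ 1.34×10⁻¹¹ N·m

Dipole B is on the axis of dipole A, so B₁ there is axial: B₁ = (μ₀/4π)·2m₁/r³ along +x.
B₁ = 2(10⁻⁷)(0.0278)/(0.628)³ = 2.245×10⁻⁸ T.
τ = m₂ B₁ sinθ.
τ = (0.00131)(2.245×10⁻⁸)·sin27° = 1.335×10⁻¹¹ N·m.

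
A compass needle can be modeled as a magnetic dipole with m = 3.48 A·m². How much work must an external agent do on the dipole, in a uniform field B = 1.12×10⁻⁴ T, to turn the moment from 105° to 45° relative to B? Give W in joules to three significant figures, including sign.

W_ext = ΔU = −mB cosθ₂ + mB cosθ₁ = mB(cosθ₁ − cosθ₂).
W = (3.48)(1.12×10⁻⁴)·(cos105° − cos45°) = (3.898×10⁻⁴)·(-0.9659) = -3.765×10⁻⁴ J.

W ≈ -3.76×10⁻⁴ J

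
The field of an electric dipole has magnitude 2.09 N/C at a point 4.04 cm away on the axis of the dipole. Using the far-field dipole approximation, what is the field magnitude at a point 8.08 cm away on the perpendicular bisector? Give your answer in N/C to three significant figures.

E ≈ 0.131 N/C

Dipole fields scale as 1/r³ in the far field.
The axial field is twice the equatorial field at the same r, so the geometry factor is 1/2.
E₂ = E₁ · (1/2) · (r₁/r₂)³ = 2.09 · 0.5 · (4.04/8.08)³.
(r₁/r₂)³ = (0.5)³ = 0.125.
E₂ ≈ 0.1306 N/C.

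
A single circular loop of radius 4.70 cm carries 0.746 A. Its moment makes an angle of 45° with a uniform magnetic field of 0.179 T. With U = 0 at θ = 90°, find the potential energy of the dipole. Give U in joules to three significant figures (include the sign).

U ≈ -6.55×10⁻⁴ J

Magnetic moment m = IA = Iπa² = (0.746)·π·(0.0470)² = 0.005177 A·m².
U = −m·B = −mB cosθ.
U = −(0.005177)(0.179)·cos45° = -6.553×10⁻⁴ J.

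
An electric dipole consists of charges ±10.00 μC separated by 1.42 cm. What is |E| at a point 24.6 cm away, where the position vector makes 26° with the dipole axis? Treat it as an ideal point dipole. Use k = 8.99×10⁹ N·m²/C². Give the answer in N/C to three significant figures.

E ≈ 1.59×10⁵ N/C

Dipole moment p = qd = (1.00×10⁻⁵ C)(0.0142 m) = 1.42×10⁻⁷ C·m.
At angle θ the dipole field magnitude is E = (kp/r³)·√(1 + 3cos²θ).
kp/r³ = (8.99×10⁹)(1.42×10⁻⁷) / (0.246)³ = 8.575×10⁴ N/C.
√(1 + 3cos²26°) = √(1 + 3·0.8078) = √3.4235 ≈ 1.8503.
E ≈ 8.575×10⁴ × 1.850 = 1.587×10⁵ N/C.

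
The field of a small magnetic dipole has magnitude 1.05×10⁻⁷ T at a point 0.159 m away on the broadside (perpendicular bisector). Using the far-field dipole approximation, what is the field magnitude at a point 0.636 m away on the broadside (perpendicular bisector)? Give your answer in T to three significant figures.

Dipole fields scale as 1/r³ in the far field; the geometry is the same at both points.
B₂ = B₁ · (r₁/r₂)³ = 1.05×10⁻⁷ · (0.159/0.636)³.
(r₁/r₂)³ = (0.25)³ = 0.01562.
B₂ ≈ 1.641×10⁻⁹ T.

B ≈ 1.64×10⁻⁹ T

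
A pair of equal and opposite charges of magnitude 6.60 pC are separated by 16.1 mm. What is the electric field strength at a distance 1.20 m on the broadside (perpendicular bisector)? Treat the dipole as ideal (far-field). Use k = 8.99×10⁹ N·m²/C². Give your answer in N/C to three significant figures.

E ≈ 5.53×10⁻⁴ N/C

Dipole moment p = qd = (6.60×10⁻¹² C)(0.0161 m) = 1.063×10⁻¹³ C·m.
On the perpendicular bisector E = kp/r³ (half the axial value at the same distance).
E = (8.99×10⁹)(1.063×10⁻¹³) / (1.20)³ = 5.530×10⁻⁴ N/C.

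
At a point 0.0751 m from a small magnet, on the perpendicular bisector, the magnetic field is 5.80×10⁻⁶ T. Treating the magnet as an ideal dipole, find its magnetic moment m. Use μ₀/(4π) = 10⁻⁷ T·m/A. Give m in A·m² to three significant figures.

m ≈ 0.0246 A·m²

In the equatorial plane B = (μ₀/4π)·m/r³, so m = Br³·4π/(μ₀).
m = (5.80×10⁻⁶)·(0.0751)³ / (10⁻⁷) = 0.02457 A·m².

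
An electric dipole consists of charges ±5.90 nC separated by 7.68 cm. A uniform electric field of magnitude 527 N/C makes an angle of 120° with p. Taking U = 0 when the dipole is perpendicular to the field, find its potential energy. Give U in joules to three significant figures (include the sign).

Dipole moment p = qd = (5.90×10⁻⁹ C)(0.0768 m) = 4.531×10⁻¹⁰ C·m.
U = −p·E = −pE cosθ.
U = −(4.531×10⁻¹⁰)(527)·cos120° = 1.194×10⁻⁷ J.

U ≈ 1.19×10⁻⁷ J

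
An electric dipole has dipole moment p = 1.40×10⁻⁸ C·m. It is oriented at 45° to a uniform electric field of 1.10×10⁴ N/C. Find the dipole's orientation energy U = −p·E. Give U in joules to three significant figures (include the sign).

U ≈ -1.09×10⁻⁴ J

U = −p·E = −pE cosθ.
U = −(1.40×10⁻⁸)(1.10×10⁴)·cos45° = -1.089×10⁻⁴ J.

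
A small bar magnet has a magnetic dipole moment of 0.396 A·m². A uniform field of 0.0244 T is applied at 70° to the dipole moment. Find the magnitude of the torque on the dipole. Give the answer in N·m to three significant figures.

τ ≈ 0.00908 N·m

Torque on a magnetic dipole: τ = mB sinθ.
τ = (0.396)(0.0244)·sin70° = 0.009080 N·m.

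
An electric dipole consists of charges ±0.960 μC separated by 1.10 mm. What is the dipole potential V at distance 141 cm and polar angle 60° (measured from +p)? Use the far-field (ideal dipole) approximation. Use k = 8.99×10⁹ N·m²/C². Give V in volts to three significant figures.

Dipole moment p = qd = (9.60×10⁻⁷ C)(0.00110 m) = 1.056×10⁻⁹ C·m.
The dipole potential is V = kp cosθ / r².
V = (8.99×10⁹)(1.056×10⁻⁹)·cos60° / (1.41)² = 2.388 V.

V ≈ 2.39 V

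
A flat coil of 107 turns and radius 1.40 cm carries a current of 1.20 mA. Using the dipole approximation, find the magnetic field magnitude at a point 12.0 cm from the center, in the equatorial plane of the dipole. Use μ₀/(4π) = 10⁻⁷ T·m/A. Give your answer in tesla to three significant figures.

B ≈ 4.58×10⁻⁹ T

m = NIA = NIπa² = 107·(0.00120)·π·(0.0140)² = 7.906×10⁻⁵ A·m².
In the equatorial plane B = (μ₀/4π)·m/r³ (half the axial value).
B = (10⁻⁷)·(7.906×10⁻⁵) / (0.120)³ = 4.575×10⁻⁹ T.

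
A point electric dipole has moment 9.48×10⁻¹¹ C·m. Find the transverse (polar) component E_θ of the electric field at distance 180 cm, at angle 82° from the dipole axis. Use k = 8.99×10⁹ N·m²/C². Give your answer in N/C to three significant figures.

E_θ ≈ 0.145 N/C

For a dipole, E_θ = (kp sinθ)/r³.
kp/r³ = (8.99×10⁹)(9.48×10⁻¹¹)/(1.80)³ = 0.1461 N/C.
E_θ = 0.1461·sin82° = 0.1447 N/C.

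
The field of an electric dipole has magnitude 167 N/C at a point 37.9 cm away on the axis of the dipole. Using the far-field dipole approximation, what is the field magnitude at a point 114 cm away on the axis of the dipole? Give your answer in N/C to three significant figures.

Dipole fields scale as 1/r³ in the far field; the geometry is the same at both points.
E₂ = E₁ · (r₁/r₂)³ = 167 · (37.9/114)³.
(r₁/r₂)³ = (0.3325)³ = 0.03675.
E₂ ≈ 6.136 N/C.

E ≈ 6.14 N/C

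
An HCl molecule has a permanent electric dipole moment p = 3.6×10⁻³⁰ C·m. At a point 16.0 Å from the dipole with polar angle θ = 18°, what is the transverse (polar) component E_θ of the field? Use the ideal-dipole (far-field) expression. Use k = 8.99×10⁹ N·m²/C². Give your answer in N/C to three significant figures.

For a dipole, E_θ = (kp sinθ)/r³.
kp/r³ = (8.99×10⁹)(3.60×10⁻³⁰)/(1.60×10⁻⁹)³ = 7.901×10⁶ N/C.
E_θ = 7.901×10⁶·sin18° = 2.442×10⁶ N/C.

E_θ ≈ 2.44×10⁶ N/C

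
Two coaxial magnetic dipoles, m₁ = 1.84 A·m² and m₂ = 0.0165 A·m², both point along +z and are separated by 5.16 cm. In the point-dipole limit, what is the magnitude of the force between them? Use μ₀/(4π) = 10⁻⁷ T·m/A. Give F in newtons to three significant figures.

On-axis B of dipole 1: B = (μ₀/4π)·2m₁/r³. Force on dipole 2: F = m₂·dB/dr.
dB/dr = −(μ₀/4π)·6m₁/r⁴, so |F| = (μ₀/4π)·6m₁m₂/r⁴.
F = 6(10⁻⁷)(1.84)(0.0165)/(0.0516)⁴ = 0.002570 N.

F ≈ 0.00257 N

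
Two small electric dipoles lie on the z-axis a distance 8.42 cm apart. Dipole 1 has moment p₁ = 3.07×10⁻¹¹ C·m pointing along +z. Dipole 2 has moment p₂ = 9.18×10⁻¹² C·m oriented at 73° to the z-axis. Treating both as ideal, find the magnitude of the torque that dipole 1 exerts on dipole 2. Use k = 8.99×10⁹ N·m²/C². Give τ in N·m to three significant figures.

The second dipole sits on the axis of the first, so the field there is axial: E₁ = 2kp₁/r³ along +z.
E₁ = 2(8.99×10⁹)(3.07×10⁻¹¹)/(0.0842)³ = 924.7 N/C.
Torque on the second dipole: τ = p₂ E₁ sinθ.
τ = (9.18×10⁻¹²)(924.7)·sin73° = 8.118×10⁻⁹ N·m.

τ ≈ 8.12×10⁻⁹ N·m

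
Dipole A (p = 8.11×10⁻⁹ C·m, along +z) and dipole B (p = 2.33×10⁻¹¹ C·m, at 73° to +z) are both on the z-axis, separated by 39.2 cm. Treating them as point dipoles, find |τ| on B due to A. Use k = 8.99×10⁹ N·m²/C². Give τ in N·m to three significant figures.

τ ≈ 5.39×10⁻⁸ N·m

The second dipole sits on the axis of the first, so the field there is axial: E₁ = 2kp₁/r³ along +z.
E₁ = 2(8.99×10⁹)(8.11×10⁻⁹)/(0.392)³ = 2421 N/C.
Torque on the second dipole: τ = p₂ E₁ sinθ.
τ = (2.33×10⁻¹¹)(2421)·sin73° = 5.394×10⁻⁸ N·m.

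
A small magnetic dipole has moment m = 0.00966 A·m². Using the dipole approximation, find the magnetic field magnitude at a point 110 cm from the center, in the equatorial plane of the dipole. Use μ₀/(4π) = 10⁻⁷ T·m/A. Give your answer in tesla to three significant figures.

In the equatorial plane B = (μ₀/4π)·m/r³ (half the axial value).
B = (10⁻⁷)·(0.00966) / (1.10)³ = 7.258×10⁻¹⁰ T.

B ≈ 7.26×10⁻¹⁰ T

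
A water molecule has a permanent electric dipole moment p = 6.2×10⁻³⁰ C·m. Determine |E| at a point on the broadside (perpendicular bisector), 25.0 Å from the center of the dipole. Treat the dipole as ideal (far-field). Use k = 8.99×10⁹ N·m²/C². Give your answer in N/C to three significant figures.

In the equatorial plane E = kp/r³.
E = (8.99×10⁹)(6.20×10⁻³⁰) / (2.50×10⁻⁹)³ = 3.567×10⁶ N/C.

E ≈ 3.57×10⁶ N/C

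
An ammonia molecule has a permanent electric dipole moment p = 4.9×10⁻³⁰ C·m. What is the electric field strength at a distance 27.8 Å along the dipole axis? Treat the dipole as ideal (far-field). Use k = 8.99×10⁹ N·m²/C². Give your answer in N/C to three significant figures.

E ≈ 4.10×10⁶ N/C

On the dipole axis E = 2kp/r³.
E = 2·(8.99×10⁹)(4.90×10⁻³⁰) / (2.78×10⁻⁹)³ = 4.101×10⁶ N/C.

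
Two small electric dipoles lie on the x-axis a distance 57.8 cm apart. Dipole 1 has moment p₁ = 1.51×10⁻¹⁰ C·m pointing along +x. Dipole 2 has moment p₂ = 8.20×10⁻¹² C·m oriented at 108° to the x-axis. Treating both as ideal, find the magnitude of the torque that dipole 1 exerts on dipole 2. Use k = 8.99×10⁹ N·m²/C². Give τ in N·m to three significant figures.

τ ≈ 1.10×10⁻¹⁰ N·m

The second dipole sits on the axis of the first, so the field there is axial: E₁ = 2kp₁/r³ along +x.
E₁ = 2(8.99×10⁹)(1.51×10⁻¹⁰)/(0.578)³ = 14.06 N/C.
Torque on the second dipole: τ = p₂ E₁ sinθ.
τ = (8.20×10⁻¹²)(14.06)·sin108° = 1.096×10⁻¹⁰ N·m.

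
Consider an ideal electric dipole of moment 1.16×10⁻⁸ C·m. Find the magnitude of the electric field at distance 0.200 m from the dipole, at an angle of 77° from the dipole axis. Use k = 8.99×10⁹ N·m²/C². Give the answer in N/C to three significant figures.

At angle θ the dipole field magnitude is E = (kp/r³)·√(1 + 3cos²θ).
kp/r³ = (8.99×10⁹)(1.16×10⁻⁸) / (0.200)³ = 1.304×10⁴ N/C.
√(1 + 3cos²77°) = √(1 + 3·0.0506) = √1.1518 ≈ 1.0732.
E ≈ 1.304×10⁴ × 1.073 = 1.399×10⁴ N/C.

E ≈ 1.40×10⁴ N/C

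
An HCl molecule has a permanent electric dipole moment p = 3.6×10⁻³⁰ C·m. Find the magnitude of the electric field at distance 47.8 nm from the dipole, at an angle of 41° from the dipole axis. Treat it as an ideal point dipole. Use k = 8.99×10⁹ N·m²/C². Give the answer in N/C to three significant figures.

At angle θ the dipole field magnitude is E = (kp/r³)·√(1 + 3cos²θ).
kp/r³ = (8.99×10⁹)(3.60×10⁻³⁰) / (4.78×10⁻⁸)³ = 296.3 N/C.
√(1 + 3cos²41°) = √(1 + 3·0.5696) = √2.7088 ≈ 1.6458.
E ≈ 296.3 × 1.646 = 487.7 N/C.

E ≈ 488 N/C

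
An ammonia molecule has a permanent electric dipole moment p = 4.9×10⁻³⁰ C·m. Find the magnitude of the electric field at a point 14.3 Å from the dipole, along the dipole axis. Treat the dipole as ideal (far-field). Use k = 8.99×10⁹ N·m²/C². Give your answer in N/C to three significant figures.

On the dipole axis E = 2kp/r³.
E = 2·(8.99×10⁹)(4.90×10⁻³⁰) / (1.43×10⁻⁹)³ = 3.013×10⁷ N/C.

E ≈ 3.01×10⁷ N/C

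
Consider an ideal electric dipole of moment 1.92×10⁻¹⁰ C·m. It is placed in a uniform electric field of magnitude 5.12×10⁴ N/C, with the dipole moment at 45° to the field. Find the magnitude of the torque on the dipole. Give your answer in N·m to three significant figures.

τ ≈ 6.95×10⁻⁶ N·m

Torque on an electric dipole: τ = pE sinθ.
τ = (1.92×10⁻¹⁰)(5.12×10⁴)·sin45° = 6.951×10⁻⁶ N·m.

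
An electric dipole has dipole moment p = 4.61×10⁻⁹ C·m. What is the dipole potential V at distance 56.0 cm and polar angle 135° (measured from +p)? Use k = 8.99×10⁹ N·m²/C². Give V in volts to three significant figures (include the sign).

V ≈ -93.4 V

The dipole potential is V = kp cosθ / r².
V = (8.99×10⁹)(4.61×10⁻⁹)·cos135° / (0.560)² = -93.45 V.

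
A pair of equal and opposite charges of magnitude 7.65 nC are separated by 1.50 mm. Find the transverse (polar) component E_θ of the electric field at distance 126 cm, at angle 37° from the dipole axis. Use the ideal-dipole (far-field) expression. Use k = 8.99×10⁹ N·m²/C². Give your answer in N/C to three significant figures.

E_θ ≈ 0.0310 N/C

Dipole moment p = qd = (7.65×10⁻⁹ C)(0.00150 m) = 1.148×10⁻¹¹ C·m.
For a dipole, E_θ = (kp sinθ)/r³.
kp/r³ = (8.99×10⁹)(1.148×10⁻¹¹)/(1.26)³ = 0.05159 N/C.
E_θ = 0.05159·sin37° = 0.03105 N/C.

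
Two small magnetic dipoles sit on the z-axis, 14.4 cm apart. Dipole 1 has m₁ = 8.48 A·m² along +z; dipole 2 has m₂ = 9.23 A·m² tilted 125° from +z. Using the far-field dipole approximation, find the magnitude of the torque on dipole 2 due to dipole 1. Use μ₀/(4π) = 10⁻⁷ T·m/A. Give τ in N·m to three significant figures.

Dipole B is on the axis of dipole A, so B₁ there is axial: B₁ = (μ₀/4π)·2m₁/r³ along +z.
B₁ = 2(10⁻⁷)(8.48)/(0.144)³ = 5.680×10⁻⁴ T.
τ = m₂ B₁ sinθ.
τ = (9.23)(5.680×10⁻⁴)·sin125° = 0.004294 N·m.

τ ≈ 0.00429 N·m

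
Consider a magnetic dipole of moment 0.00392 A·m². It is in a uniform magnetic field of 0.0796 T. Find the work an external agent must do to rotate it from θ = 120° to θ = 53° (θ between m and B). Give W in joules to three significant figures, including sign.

W_ext = ΔU = −mB cosθ₂ + mB cosθ₁ = mB(cosθ₁ − cosθ₂).
W = (0.00392)(0.0796)·(cos120° − cos53°) = (3.120×10⁻⁴)·(-1.1018) = -3.438×10⁻⁴ J.

W ≈ -3.44×10⁻⁴ J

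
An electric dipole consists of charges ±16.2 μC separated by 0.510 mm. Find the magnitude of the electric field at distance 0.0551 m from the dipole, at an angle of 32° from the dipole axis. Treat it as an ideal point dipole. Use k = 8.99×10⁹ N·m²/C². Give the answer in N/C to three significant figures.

E ≈ 7.89×10⁵ N/C

Dipole moment p = qd = (1.62×10⁻⁵ C)(5.10×10⁻⁴ m) = 8.262×10⁻⁹ C·m.
At angle θ the dipole field magnitude is E = (kp/r³)·√(1 + 3cos²θ).
kp/r³ = (8.99×10⁹)(8.262×10⁻⁹) / (0.0551)³ = 4.440×10⁵ N/C.
√(1 + 3cos²32°) = √(1 + 3·0.7192) = √3.1576 ≈ 1.7770.
E ≈ 4.440×10⁵ × 1.777 = 7.890×10⁵ N/C.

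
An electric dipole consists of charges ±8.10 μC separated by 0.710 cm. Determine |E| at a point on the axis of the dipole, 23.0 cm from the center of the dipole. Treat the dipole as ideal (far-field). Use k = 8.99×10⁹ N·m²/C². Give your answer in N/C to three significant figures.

E ≈ 8.50×10⁴ N/C

Dipole moment p = qd = (8.10×10⁻⁶ C)(0.00710 m) = 5.751×10⁻⁸ C·m.
On the dipole axis E = 2kp/r³.
E = 2·(8.99×10⁹)(5.751×10⁻⁸) / (0.230)³ = 8.499×10⁴ N/C.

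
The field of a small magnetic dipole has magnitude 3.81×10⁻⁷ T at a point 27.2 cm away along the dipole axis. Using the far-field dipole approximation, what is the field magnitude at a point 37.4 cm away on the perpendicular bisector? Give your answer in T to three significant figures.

B ≈ 7.33×10⁻⁸ T

Dipole fields scale as 1/r³ in the far field.
The axial field is twice the equatorial field at the same r, so the geometry factor is 1/2.
B₂ = B₁ · (1/2) · (r₁/r₂)³ = 3.81×10⁻⁷ · 0.5 · (27.2/37.4)³.
(r₁/r₂)³ = (0.7273)³ = 0.3847.
B₂ ≈ 7.328×10⁻⁸ T.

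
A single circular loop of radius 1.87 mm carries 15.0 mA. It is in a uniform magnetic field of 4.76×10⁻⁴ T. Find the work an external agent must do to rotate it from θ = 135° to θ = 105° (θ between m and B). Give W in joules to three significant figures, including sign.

Magnetic moment m = IA = Iπa² = (0.0150)·π·(0.00187)² = 1.648×10⁻⁷ A·m².
W_ext = ΔU = −mB cosθ₂ + mB cosθ₁ = mB(cosθ₁ − cosθ₂).
W = (1.648×10⁻⁷)(4.76×10⁻⁴)·(cos135° − cos105°) = (7.844×10⁻¹¹)·(-0.4483) = -3.517×10⁻¹¹ J.

W ≈ -3.52×10⁻¹¹ J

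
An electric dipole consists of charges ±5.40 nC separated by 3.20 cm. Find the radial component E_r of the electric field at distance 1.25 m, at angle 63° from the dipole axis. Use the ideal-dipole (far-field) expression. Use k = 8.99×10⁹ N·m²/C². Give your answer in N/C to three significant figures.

Dipole moment p = qd = (5.40×10⁻⁹ C)(0.0320 m) = 1.728×10⁻¹⁰ C·m.
For a dipole, E_r = (2kp cosθ)/r³.
kp/r³ = (8.99×10⁹)(1.728×10⁻¹⁰)/(1.25)³ = 0.7954 N/C.
E_r = 2·0.7954·cos63° = 0.7222 N/C.

E_r ≈ 0.722 N/C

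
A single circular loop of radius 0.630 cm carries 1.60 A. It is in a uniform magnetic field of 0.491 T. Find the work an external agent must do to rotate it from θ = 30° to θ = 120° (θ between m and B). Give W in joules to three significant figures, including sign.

W ≈ 1.34×10⁻⁴ J

Magnetic moment m = IA = Iπa² = (1.60)·π·(0.00630)² = 1.995×10⁻⁴ A·m².
W_ext = ΔU = −mB cosθ₂ + mB cosθ₁ = mB(cosθ₁ − cosθ₂).
W = (1.995×10⁻⁴)(0.491)·(cos30° − cos120°) = (9.795×10⁻⁵)·(+1.3660) = 1.338×10⁻⁴ J.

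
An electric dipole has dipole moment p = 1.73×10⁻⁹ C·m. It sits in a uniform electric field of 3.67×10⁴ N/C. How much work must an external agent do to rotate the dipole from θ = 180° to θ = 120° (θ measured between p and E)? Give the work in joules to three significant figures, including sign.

W ≈ -3.17×10⁻⁵ J

W_ext = ΔU = U(θ₂) − U(θ₁) = −pE cosθ₂ − (−pE cosθ₁) = pE(cosθ₁ − cosθ₂).
W = (1.73×10⁻⁹)(3.67×10⁴)·(cos180° − cos120°) = (6.349×10⁻⁵)·(-0.5000) = -3.175×10⁻⁵ J.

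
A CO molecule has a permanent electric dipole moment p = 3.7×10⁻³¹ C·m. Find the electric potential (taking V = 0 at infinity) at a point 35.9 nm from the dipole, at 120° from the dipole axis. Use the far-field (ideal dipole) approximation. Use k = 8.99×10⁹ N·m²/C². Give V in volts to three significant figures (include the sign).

V ≈ -1.29×10⁻⁶ V

The dipole potential is V = kp cosθ / r².
V = (8.99×10⁹)(3.70×10⁻³¹)·cos120° / (3.59×10⁻⁸)² = -1.290×10⁻⁶ V.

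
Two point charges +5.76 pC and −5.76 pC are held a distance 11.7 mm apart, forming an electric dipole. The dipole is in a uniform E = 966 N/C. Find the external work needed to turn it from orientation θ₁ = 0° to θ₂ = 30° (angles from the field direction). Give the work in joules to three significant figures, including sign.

Dipole moment p = qd = (5.76×10⁻¹² C)(0.0117 m) = 6.739×10⁻¹⁴ C·m.
W_ext = ΔU = U(θ₂) − U(θ₁) = −pE cosθ₂ − (−pE cosθ₁) = pE(cosθ₁ − cosθ₂).
W = (6.739×10⁻¹⁴)(966)·(cos0° − cos30°) = (6.510×10⁻¹¹)·(+0.1340) = 8.722×10⁻¹² J.

W ≈ 8.72×10⁻¹² J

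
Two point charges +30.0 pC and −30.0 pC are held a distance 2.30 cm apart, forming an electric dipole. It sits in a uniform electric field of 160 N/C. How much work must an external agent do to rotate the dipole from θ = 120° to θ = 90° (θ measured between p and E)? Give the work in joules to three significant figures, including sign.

Dipole moment p = qd = (3.00×10⁻¹¹ C)(0.0230 m) = 6.90×10⁻¹³ C·m.
W_ext = ΔU = U(θ₂) − U(θ₁) = −pE cosθ₂ − (−pE cosθ₁) = pE(cosθ₁ − cosθ₂).
W = (6.90×10⁻¹³)(160)·(cos120° − cos90°) = (1.104×10⁻¹⁰)·(-0.5000) = -5.520×10⁻¹¹ J.

W ≈ -5.52×10⁻¹¹ J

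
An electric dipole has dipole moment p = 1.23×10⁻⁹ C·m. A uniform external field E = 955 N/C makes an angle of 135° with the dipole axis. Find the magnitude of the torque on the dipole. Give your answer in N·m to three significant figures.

τ ≈ 8.31×10⁻⁷ N·m

Torque on an electric dipole: τ = pE sinθ.
τ = (1.23×10⁻⁹)(955)·sin135° = 8.306×10⁻⁷ N·m.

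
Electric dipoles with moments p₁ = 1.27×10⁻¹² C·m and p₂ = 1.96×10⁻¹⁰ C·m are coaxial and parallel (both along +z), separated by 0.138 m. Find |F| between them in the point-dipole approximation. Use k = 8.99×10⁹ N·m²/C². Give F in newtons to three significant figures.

On-axis field of dipole 1 at distance r: E = 2kp₁/r³. Force on dipole 2 is F = p₂·dE/dr (gradient along axis).
dE/dr = −6kp₁/r⁴, so |F| = 6kp₁p₂/r⁴ (attractive for aligned moments).
F = 6(8.99×10⁹)(1.27×10⁻¹²)(1.96×10⁻¹⁰)/(0.138)⁴ = 3.702×10⁻⁸ N.

F ≈ 3.70×10⁻⁸ N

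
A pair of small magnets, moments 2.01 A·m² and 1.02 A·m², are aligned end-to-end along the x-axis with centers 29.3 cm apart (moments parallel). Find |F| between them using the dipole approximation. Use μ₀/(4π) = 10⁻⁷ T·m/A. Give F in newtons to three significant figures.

On-axis B of dipole 1: B = (μ₀/4π)·2m₁/r³. Force on dipole 2: F = m₂·dB/dr.
dB/dr = −(μ₀/4π)·6m₁/r⁴, so |F| = (μ₀/4π)·6m₁m₂/r⁴.
F = 6(10⁻⁷)(2.01)(1.02)/(0.293)⁴ = 1.669×10⁻⁴ N.

F ≈ 1.67×10⁻⁴ N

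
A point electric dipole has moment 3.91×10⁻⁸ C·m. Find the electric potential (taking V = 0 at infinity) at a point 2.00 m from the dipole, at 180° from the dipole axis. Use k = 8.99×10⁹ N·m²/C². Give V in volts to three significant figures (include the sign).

V ≈ -87.9 V

The dipole potential is V = kp cosθ / r².
V = (8.99×10⁹)(3.91×10⁻⁸)·cos180° / (2.00)² = -87.88 V.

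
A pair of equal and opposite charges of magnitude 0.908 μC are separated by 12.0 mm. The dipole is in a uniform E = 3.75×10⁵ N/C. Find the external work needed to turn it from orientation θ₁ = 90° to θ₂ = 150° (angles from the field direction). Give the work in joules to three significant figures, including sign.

W ≈ 0.00354 J

Dipole moment p = qd = (9.08×10⁻⁷ C)(0.0120 m) = 1.09×10⁻⁸ C·m.
W_ext = ΔU = U(θ₂) − U(θ₁) = −pE cosθ₂ − (−pE cosθ₁) = pE(cosθ₁ − cosθ₂).
W = (1.09×10⁻⁸)(3.75×10⁵)·(cos90° − cos150°) = (0.004088)·(+0.8660) = 0.003540 J.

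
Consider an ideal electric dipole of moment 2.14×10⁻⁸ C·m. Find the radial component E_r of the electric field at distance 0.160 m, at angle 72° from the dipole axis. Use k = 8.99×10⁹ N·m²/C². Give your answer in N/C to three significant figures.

For a dipole, E_r = (2kp cosθ)/r³.
kp/r³ = (8.99×10⁹)(2.14×10⁻⁸)/(0.160)³ = 4.697×10⁴ N/C.
E_r = 2·4.697×10⁴·cos72° = 2.903×10⁴ N/C.

E_r ≈ 2.90×10⁴ N/C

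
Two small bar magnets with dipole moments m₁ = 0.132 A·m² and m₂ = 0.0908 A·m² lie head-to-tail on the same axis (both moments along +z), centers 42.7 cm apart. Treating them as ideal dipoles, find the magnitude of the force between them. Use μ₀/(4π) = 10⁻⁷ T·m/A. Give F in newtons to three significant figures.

On-axis B of dipole 1: B = (μ₀/4π)·2m₁/r³. Force on dipole 2: F = m₂·dB/dr.
dB/dr = −(μ₀/4π)·6m₁/r⁴, so |F| = (μ₀/4π)·6m₁m₂/r⁴.
F = 6(10⁻⁷)(0.132)(0.0908)/(0.427)⁴ = 2.163×10⁻⁷ N.

F ≈ 2.16×10⁻⁷ N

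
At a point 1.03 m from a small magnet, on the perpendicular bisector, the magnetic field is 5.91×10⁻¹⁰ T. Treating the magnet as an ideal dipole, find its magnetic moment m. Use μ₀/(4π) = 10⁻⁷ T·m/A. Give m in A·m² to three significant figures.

m ≈ 0.00646 A·m²

In the equatorial plane B = (μ₀/4π)·m/r³, so m = Br³·4π/(μ₀).
m = (5.91×10⁻¹⁰)·(1.03)³ / (10⁻⁷) = 0.006458 A·m².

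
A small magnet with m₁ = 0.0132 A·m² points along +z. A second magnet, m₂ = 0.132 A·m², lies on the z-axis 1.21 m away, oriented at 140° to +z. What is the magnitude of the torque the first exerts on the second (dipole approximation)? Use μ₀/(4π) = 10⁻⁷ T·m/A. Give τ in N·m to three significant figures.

τ ≈ 1.26×10⁻¹⁰ N·m

Dipole B is on the axis of dipole A, so B₁ there is axial: B₁ = (μ₀/4π)·2m₁/r³ along +z.
B₁ = 2(10⁻⁷)(0.0132)/(1.21)³ = 1.490×10⁻⁹ T.
τ = m₂ B₁ sinθ.
τ = (0.132)(1.490×10⁻⁹)·sin140° = 1.264×10⁻¹⁰ N·m.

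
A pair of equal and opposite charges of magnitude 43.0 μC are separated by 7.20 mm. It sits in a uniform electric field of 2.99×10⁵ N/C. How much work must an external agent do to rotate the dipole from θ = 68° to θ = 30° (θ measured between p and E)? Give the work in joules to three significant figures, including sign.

W ≈ -0.0455 J

Dipole moment p = qd = (4.30×10⁻⁵ C)(0.00720 m) = 3.096×10⁻⁷ C·m.
W_ext = ΔU = U(θ₂) − U(θ₁) = −pE cosθ₂ − (−pE cosθ₁) = pE(cosθ₁ − cosθ₂).
W = (3.096×10⁻⁷)(2.99×10⁵)·(cos68° − cos30°) = (0.09257)·(-0.4914) = -0.04549 J.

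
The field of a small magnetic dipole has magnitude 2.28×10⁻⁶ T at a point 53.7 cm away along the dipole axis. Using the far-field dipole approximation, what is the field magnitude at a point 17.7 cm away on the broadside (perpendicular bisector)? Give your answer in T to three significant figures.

Dipole fields scale as 1/r³ in the far field.
The axial field is twice the equatorial field at the same r, so the geometry factor is 1/2.
B₂ = B₁ · (1/2) · (r₁/r₂)³ = 2.28×10⁻⁶ · 0.5 · (53.7/17.7)³.
(r₁/r₂)³ = (3.034)³ = 27.93.
B₂ ≈ 3.184×10⁻⁵ T.

B ≈ 3.18×10⁻⁵ T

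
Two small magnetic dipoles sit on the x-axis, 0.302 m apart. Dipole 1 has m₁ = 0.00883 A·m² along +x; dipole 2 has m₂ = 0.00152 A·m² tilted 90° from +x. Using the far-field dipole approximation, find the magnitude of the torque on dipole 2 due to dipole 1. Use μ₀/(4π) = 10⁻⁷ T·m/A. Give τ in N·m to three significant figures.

τ ≈ 9.75×10⁻¹¹ N·m

Dipole B is on the axis of dipole A, so B₁ there is axial: B₁ = (μ₀/4π)·2m₁/r³ along +x.
B₁ = 2(10⁻⁷)(0.00883)/(0.302)³ = 6.412×10⁻⁸ T.
τ = m₂ B₁ sinθ.
τ = (0.00152)(6.412×10⁻⁸)·sin90° = 9.746×10⁻¹¹ N·m.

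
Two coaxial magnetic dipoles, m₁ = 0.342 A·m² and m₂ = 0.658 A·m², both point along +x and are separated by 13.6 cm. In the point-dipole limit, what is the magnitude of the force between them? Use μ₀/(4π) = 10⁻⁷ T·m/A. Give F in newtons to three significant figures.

F ≈ 3.95×10⁻⁴ N

On-axis B of dipole 1: B = (μ₀/4π)·2m₁/r³. Force on dipole 2: F = m₂·dB/dr.
dB/dr = −(μ₀/4π)·6m₁/r⁴, so |F| = (μ₀/4π)·6m₁m₂/r⁴.
F = 6(10⁻⁷)(0.342)(0.658)/(0.136)⁴ = 3.947×10⁻⁴ N.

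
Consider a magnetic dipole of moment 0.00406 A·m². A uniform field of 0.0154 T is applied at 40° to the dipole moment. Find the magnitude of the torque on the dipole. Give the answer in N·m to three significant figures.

τ ≈ 4.02×10⁻⁵ N·m

Torque on a magnetic dipole: τ = mB sinθ.
τ = (0.00406)(0.0154)·sin40° = 4.019×10⁻⁵ N·m.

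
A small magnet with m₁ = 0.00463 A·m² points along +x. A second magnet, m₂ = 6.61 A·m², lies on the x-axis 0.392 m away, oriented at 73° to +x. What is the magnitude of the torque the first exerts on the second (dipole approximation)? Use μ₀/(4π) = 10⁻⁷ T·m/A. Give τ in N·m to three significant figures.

τ ≈ 9.72×10⁻⁸ N·m

Dipole B is on the axis of dipole A, so B₁ there is axial: B₁ = (μ₀/4π)·2m₁/r³ along +x.
B₁ = 2(10⁻⁷)(0.00463)/(0.392)³ = 1.537×10⁻⁸ T.
τ = m₂ B₁ sinθ.
τ = (6.61)(1.537×10⁻⁸)·sin73° = 9.717×10⁻⁸ N·m.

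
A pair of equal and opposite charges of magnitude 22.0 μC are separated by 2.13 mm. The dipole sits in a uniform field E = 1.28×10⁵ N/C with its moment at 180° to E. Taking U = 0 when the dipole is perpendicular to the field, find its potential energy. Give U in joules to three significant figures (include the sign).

Dipole moment p = qd = (2.20×10⁻⁵ C)(0.00213 m) = 4.686×10⁻⁸ C·m.
U = −p·E = −pE cosθ.
U = −(4.686×10⁻⁸)(1.28×10⁵)·cos180° = 0.005998 J.

U ≈ 0.00600 J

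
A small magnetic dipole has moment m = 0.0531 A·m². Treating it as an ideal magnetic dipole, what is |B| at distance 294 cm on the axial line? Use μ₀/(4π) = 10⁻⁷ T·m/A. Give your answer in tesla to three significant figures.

B ≈ 4.18×10⁻¹⁰ T

On axis B = (μ₀/4π)·2m/r³.
B = 2·(10⁻⁷)·(0.0531) / (2.94)³ = 4.179×10⁻¹⁰ T.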